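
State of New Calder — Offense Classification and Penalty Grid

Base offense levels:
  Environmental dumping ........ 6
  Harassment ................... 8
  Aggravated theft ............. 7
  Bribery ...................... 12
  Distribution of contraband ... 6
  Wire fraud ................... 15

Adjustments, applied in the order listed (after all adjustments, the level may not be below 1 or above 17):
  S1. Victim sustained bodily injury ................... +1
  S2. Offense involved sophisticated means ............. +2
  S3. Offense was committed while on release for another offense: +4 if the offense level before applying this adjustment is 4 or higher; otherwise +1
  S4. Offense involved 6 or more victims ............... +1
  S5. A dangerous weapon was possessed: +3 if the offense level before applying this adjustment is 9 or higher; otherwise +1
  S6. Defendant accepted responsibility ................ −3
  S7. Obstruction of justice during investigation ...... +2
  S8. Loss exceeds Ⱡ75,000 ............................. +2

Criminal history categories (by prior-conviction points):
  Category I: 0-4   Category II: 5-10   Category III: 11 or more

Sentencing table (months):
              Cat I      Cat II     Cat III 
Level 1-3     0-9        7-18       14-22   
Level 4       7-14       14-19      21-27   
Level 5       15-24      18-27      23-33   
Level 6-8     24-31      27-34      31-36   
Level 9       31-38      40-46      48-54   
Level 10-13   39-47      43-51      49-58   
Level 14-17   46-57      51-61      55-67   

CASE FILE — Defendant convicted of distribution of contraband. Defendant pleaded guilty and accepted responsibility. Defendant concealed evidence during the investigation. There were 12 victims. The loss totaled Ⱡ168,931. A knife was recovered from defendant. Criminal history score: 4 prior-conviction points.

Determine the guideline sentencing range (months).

Base offense level for distribution of contraband: 6.
S1 does not apply.
S2 does not apply.
S4 applies: 6 + 1 = 7.
S5 applies (level before this adjustment is 7 < 9, so +1): 7 + 1 = 8.
S6 applies: 8 − 3 = 5.
S7 applies: 5 + 2 = 7.
S8 applies: 7 + 2 = 9.
Final offense level: 9.
Criminal history: 4 prior points → Category I (0-4).
Level 9 falls in the 9 band.
Grid: Level 9 × Category I = 31-38 months.

31-38 months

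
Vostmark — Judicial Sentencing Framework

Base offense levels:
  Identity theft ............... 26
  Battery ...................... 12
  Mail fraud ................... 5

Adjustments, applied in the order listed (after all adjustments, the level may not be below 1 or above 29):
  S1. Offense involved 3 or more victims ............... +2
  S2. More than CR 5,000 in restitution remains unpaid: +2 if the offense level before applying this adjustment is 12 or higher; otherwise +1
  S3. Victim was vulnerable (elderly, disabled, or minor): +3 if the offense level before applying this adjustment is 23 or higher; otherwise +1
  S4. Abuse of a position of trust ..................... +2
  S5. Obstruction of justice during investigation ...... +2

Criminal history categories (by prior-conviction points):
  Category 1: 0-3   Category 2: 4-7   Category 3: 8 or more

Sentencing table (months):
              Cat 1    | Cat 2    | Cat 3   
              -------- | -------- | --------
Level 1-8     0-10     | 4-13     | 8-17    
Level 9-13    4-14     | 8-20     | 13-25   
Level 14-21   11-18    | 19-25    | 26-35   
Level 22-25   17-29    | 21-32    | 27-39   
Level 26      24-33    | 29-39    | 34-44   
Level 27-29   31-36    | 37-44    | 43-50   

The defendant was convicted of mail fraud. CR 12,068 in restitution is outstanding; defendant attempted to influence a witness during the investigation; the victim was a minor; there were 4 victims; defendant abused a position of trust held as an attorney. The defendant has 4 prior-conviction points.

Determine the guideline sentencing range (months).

8-20 months

Base offense level for mail fraud: 5.
S1 applies: 5 + 2 = 7.
S2 applies (level before this adjustment is 7 < 12, so +1): 7 + 1 = 8.
S3 applies (level before this adjustment is 8 < 23, so +1): 8 + 1 = 9.
S4 applies: 9 + 2 = 11.
S5 applies: 11 + 2 = 13.
Final offense level: 13.
Criminal history: 4 prior points → Category 2 (4-7).
Level 13 falls in the 9-13 band.
Grid: Level 9-13 × Category 2 = 8-20 months.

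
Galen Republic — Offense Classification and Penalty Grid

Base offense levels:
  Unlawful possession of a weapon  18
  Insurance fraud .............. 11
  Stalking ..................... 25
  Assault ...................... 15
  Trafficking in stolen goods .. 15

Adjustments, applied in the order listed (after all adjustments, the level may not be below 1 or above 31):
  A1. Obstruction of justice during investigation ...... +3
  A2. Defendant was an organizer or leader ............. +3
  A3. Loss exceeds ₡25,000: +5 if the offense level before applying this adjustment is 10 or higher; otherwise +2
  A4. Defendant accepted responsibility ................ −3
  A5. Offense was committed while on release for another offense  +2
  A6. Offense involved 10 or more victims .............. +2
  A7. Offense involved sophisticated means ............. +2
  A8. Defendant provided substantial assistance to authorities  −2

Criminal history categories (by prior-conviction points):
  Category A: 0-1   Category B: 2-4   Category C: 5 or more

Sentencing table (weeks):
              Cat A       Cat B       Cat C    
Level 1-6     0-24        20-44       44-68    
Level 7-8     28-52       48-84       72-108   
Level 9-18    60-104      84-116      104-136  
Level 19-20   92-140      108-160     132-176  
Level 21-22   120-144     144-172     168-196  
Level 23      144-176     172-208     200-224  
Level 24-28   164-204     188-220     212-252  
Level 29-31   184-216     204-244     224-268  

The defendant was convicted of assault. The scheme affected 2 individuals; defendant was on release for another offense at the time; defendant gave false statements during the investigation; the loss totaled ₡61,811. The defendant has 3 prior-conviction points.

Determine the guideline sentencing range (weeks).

188-220 weeks

Base offense level for assault: 15.
A1 applies: 15 + 3 = 18.
A2 does not apply.
A3 applies (level before this adjustment is 18 ≥ 10, so +5): 18 + 5 = 23.
A5 applies: 23 + 2 = 25.
A6 does not apply.
A7 does not apply.
Final offense level: 25.
Criminal history: 3 prior points → Category B (2-4).
Level 25 falls in the 24-28 band.
Grid: Level 24-28 × Category B = 188-220 weeks.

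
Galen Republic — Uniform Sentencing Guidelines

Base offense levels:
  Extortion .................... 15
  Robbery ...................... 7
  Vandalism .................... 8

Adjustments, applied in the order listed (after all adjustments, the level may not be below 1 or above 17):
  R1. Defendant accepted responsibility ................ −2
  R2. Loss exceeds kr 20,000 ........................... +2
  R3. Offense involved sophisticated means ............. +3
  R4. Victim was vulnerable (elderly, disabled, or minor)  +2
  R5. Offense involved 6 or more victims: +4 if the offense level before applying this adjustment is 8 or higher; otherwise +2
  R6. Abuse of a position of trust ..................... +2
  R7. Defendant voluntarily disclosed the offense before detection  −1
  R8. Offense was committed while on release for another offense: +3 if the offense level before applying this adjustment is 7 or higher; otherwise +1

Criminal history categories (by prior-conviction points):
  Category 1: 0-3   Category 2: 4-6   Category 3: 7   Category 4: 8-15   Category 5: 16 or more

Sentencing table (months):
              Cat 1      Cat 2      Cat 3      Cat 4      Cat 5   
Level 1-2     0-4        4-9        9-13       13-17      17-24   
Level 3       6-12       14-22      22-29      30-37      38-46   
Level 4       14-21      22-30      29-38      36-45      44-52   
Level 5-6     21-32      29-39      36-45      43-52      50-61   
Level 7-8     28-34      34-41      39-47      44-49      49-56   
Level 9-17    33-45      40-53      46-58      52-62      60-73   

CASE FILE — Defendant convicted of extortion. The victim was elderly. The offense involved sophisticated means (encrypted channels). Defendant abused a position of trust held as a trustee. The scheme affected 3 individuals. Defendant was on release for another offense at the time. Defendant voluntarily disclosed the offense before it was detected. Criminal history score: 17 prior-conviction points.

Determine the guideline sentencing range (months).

Base offense level for extortion: 15.
R1 does not apply.
R3 applies: 15 + 3 = 18.
R4 applies: 18 + 2 = 20.
R5 does not apply.
R6 applies: 20 + 2 = 22.
R7 applies: 22 − 1 = 21.
R8 applies (level before this adjustment is 21 ≥ 7, so +3): 21 + 3 = 24.
Level 24 exceeds the maximum of 17; capped at 17.
Final offense level: 17.
Criminal history: 17 prior points → Category 5 (16+).
Level 17 falls in the 9-17 band.
Grid: Level 9-17 × Category 5 = 60-73 months.

60-73 months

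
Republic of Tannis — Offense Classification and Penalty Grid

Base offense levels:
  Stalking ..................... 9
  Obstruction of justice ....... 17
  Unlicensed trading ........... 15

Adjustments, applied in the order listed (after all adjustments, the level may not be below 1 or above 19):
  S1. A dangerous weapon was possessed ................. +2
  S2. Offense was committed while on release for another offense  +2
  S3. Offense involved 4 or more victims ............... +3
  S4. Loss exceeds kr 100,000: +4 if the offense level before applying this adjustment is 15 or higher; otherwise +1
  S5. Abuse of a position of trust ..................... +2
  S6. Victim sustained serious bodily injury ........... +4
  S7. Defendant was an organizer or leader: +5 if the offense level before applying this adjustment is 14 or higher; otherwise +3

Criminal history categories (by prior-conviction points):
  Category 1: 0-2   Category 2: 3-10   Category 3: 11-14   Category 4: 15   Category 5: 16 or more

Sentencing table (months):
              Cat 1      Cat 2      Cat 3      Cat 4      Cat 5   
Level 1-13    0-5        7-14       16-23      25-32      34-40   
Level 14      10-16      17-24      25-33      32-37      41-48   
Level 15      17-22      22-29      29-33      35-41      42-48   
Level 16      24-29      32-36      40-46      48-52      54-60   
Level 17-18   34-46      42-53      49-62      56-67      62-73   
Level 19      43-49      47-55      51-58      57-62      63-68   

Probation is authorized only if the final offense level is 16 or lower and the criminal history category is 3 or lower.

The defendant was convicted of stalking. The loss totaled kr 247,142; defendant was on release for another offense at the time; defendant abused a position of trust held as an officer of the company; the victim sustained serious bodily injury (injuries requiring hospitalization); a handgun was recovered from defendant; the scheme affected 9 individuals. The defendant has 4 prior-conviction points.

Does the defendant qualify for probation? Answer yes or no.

Base offense level for stalking: 9.
S1 applies: 9 + 2 = 11.
S2 applies: 11 + 2 = 13.
S3 applies: 13 + 3 = 16.
S4 applies (level before this adjustment is 16 ≥ 15, so +4): 16 + 4 = 20.
S5 applies: 20 + 2 = 22.
S6 applies: 22 + 4 = 26.
S7 does not apply.
Level 26 exceeds the maximum of 19; capped at 19.
Final offense level: 19.
Criminal history: 4 prior points → Category 2 (3-10).
Level 19 falls in the 19 band.
Grid: Level 19 × Category 2 = 47-55 months.
Probation check: level 19 > 16 and category 2 ≤ 3 → not eligible.

No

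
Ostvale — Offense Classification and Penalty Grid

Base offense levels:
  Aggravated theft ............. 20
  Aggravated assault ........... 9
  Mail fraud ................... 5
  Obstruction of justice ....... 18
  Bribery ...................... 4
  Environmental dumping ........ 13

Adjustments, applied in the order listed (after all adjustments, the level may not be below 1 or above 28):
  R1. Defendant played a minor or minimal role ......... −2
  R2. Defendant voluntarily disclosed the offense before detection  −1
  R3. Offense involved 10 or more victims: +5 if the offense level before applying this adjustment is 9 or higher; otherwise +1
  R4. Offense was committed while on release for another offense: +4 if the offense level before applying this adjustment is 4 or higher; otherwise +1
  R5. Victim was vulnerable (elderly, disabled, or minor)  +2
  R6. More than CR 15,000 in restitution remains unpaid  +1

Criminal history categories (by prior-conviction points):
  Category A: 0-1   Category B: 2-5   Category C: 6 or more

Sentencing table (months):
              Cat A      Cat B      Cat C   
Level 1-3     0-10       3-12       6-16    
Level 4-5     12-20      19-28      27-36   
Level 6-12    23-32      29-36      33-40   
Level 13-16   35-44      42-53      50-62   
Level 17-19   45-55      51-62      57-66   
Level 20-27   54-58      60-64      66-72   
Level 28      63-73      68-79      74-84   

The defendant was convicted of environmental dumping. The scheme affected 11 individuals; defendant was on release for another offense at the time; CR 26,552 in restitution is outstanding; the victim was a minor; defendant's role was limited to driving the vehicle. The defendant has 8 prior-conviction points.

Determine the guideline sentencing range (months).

66-72 months

Base offense level for environmental dumping: 13.
R1 applies: 13 − 2 = 11.
R3 applies (level before this adjustment is 11 ≥ 9, so +5): 11 + 5 = 16.
R4 applies (level before this adjustment is 16 ≥ 4, so +4): 16 + 4 = 20.
R5 applies: 20 + 2 = 22.
R6 applies: 22 + 1 = 23.
Final offense level: 23.
Criminal history: 8 prior points → Category C (6+).
Level 23 falls in the 20-27 band.
Grid: Level 20-27 × Category C = 66-72 months.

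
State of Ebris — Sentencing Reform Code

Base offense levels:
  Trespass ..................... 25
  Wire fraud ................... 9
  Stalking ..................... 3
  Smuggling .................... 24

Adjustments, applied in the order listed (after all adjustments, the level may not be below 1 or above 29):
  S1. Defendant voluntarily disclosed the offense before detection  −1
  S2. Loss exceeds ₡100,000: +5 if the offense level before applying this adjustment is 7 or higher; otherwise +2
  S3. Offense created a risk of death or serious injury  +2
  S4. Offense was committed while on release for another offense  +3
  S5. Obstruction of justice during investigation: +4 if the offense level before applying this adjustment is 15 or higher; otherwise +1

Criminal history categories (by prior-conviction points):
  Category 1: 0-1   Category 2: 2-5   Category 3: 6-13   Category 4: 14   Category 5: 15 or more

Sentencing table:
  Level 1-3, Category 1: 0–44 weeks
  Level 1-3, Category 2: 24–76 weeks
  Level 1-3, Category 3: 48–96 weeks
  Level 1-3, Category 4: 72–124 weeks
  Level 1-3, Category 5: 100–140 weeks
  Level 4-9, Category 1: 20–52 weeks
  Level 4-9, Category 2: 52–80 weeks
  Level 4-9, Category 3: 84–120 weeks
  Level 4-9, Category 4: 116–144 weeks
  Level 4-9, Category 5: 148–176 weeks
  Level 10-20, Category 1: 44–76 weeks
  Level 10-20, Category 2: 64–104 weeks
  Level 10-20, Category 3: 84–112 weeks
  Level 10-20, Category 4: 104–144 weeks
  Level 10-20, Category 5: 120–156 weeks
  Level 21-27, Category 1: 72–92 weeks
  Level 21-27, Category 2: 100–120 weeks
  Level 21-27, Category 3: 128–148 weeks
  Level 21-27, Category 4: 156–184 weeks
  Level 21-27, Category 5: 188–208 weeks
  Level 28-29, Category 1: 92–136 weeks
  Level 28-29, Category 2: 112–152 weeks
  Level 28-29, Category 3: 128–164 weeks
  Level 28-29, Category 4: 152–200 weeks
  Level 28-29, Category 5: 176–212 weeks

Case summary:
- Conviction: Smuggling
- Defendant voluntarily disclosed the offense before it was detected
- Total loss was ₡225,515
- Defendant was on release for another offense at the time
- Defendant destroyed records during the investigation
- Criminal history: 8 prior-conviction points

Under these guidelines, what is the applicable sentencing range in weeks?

128-164 weeks

Base offense level for smuggling: 24.
S1 applies: 24 − 1 = 23.
S2 applies (level before this adjustment is 23 ≥ 7, so +5): 23 + 5 = 28.
S3 does not apply.
S4 applies: 28 + 3 = 31.
S5 applies (level before this adjustment is 31 ≥ 15, so +4): 31 + 4 = 35.
Level 35 exceeds the maximum of 29; capped at 29.
Final offense level: 29.
Criminal history: 8 prior points → Category 3 (6-13).
Level 29 falls in the 28-29 band.
Grid: Level 28-29 × Category 3 = 128-164 weeks.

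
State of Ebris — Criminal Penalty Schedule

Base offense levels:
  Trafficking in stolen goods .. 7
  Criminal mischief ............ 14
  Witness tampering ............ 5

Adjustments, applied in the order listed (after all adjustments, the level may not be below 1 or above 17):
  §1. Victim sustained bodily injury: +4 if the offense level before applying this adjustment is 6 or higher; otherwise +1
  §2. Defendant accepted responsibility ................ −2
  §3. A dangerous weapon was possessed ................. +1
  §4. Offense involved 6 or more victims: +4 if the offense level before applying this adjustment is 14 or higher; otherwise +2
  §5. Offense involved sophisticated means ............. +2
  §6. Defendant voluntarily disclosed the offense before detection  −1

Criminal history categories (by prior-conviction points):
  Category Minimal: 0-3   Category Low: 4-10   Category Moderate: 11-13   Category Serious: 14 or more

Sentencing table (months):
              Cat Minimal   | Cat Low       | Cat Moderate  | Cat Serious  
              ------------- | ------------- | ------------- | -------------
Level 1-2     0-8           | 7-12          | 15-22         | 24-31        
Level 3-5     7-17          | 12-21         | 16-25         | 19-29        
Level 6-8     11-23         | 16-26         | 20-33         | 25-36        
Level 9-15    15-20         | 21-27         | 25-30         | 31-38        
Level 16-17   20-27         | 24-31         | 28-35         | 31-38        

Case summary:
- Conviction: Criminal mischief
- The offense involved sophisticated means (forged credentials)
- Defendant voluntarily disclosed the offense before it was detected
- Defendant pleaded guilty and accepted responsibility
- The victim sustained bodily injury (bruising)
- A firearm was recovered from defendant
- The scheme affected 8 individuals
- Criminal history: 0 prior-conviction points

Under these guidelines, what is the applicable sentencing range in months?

20-27 months

Base offense level for criminal mischief: 14.
§1 applies (level before this adjustment is 14 ≥ 6, so +4): 14 + 4 = 18.
§2 applies: 18 − 2 = 16.
§3 applies: 16 + 1 = 17.
§4 applies (level before this adjustment is 17 ≥ 14, so +4): 17 + 4 = 21.
§5 applies: 21 + 2 = 23.
§6 applies: 23 − 1 = 22.
Level 22 exceeds the maximum of 17; capped at 17.
Final offense level: 17.
Criminal history: 0 prior points → Category Minimal (0-3).
Level 17 falls in the 16-17 band.
Grid: Level 16-17 × Category Minimal = 20-27 months.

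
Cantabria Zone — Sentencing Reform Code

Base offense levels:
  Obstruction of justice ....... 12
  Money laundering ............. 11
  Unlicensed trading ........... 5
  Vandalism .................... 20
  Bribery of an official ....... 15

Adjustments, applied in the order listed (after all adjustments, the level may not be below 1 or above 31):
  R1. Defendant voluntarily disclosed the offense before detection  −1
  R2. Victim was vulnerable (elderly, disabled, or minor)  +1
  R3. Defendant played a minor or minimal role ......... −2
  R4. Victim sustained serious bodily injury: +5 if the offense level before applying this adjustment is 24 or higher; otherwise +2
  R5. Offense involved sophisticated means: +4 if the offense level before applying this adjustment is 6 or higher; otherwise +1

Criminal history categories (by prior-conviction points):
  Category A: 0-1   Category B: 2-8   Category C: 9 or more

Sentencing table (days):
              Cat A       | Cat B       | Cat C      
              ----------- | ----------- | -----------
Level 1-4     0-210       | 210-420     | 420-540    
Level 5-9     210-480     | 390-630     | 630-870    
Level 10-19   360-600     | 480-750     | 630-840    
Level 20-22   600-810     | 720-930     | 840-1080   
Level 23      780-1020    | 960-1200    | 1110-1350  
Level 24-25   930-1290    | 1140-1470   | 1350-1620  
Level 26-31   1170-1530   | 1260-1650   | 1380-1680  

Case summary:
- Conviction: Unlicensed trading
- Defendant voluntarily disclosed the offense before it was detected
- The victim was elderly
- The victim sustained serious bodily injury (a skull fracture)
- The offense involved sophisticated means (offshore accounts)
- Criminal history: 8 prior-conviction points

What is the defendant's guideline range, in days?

Base offense level for unlicensed trading: 5.
R1 applies: 5 − 1 = 4.
R2 applies: 4 + 1 = 5.
R3 does not apply.
R4 applies (level before this adjustment is 5 < 24, so +2): 5 + 2 = 7.
R5 applies (level before this adjustment is 7 ≥ 6, so +4): 7 + 4 = 11.
Final offense level: 11.
Criminal history: 8 prior points → Category B (2-8).
Level 11 falls in the 10-19 band.
Grid: Level 10-19 × Category B = 480-750 days.

480-750 days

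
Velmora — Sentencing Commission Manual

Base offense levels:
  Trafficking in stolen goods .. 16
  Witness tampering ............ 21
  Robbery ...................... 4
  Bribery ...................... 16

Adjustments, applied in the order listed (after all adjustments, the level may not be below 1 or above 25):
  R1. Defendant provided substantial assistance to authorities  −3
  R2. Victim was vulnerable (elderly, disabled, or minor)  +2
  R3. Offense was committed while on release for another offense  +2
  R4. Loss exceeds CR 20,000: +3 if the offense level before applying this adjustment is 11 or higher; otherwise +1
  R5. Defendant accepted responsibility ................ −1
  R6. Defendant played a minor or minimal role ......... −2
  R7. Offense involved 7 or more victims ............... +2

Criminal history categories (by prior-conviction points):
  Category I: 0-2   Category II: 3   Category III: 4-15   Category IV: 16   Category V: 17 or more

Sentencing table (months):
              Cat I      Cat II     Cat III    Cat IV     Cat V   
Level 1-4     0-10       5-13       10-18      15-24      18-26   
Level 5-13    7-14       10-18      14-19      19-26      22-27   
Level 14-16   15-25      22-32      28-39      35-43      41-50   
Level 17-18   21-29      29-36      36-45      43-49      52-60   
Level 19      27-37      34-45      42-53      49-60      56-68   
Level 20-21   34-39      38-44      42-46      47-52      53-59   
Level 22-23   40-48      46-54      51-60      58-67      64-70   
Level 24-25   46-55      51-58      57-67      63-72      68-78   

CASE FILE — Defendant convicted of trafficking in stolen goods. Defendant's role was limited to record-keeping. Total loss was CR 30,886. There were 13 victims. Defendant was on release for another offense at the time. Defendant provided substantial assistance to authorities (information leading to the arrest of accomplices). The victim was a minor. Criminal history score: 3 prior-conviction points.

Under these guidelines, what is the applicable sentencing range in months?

Base offense level for trafficking in stolen goods: 16.
R1 applies: 16 − 3 = 13.
R2 applies: 13 + 2 = 15.
R3 applies: 15 + 2 = 17.
R4 applies (level before this adjustment is 17 ≥ 11, so +3): 17 + 3 = 20.
R5 does not apply.
R6 applies: 20 − 2 = 18.
R7 applies: 18 + 2 = 20.
Final offense level: 20.
Criminal history: 3 prior points → Category II (3).
Level 20 falls in the 20-21 band.
Grid: Level 20-21 × Category II = 38-44 months.

38-44 months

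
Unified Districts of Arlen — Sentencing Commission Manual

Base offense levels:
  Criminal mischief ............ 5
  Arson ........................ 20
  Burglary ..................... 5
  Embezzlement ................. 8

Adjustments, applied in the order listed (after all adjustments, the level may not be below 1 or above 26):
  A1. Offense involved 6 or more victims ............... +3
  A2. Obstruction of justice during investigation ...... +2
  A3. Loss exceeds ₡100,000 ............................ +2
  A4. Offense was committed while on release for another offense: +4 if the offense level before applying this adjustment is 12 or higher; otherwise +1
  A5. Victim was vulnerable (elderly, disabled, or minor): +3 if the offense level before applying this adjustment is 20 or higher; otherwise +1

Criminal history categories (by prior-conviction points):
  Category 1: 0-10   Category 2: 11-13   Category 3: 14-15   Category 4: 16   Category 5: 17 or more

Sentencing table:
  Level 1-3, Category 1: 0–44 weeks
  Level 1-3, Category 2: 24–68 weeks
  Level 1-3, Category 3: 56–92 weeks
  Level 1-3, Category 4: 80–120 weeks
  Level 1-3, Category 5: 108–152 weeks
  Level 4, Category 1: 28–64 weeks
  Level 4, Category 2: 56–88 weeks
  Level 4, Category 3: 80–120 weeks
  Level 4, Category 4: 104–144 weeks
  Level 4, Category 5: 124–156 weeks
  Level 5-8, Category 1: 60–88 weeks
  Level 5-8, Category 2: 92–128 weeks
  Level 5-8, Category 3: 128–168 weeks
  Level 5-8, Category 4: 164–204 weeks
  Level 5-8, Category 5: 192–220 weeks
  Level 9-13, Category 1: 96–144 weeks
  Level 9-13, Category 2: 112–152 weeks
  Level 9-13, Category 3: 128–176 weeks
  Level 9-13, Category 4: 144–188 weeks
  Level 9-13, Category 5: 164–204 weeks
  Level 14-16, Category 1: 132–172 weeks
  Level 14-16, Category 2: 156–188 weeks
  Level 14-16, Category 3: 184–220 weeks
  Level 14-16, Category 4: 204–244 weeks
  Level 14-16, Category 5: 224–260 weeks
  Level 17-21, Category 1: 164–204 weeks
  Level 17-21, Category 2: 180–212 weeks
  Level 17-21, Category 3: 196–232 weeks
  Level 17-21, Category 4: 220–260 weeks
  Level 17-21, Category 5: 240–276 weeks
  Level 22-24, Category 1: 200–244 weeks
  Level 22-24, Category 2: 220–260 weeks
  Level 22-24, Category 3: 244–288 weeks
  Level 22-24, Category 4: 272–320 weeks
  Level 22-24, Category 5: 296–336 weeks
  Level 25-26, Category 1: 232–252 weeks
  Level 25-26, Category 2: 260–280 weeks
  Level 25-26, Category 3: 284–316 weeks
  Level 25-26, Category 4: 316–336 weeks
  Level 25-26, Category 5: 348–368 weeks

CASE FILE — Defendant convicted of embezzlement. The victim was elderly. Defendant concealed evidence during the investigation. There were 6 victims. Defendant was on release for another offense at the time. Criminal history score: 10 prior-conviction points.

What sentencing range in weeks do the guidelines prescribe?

164-204 weeks

Base offense level for embezzlement: 8.
A1 applies: 8 + 3 = 11.
A2 applies: 11 + 2 = 13.
A3 does not apply.
A4 applies (level before this adjustment is 13 ≥ 12, so +4): 13 + 4 = 17.
A5 applies (level before this adjustment is 17 < 20, so +1): 17 + 1 = 18.
Final offense level: 18.
Criminal history: 10 prior points → Category 1 (0-10).
Level 18 falls in the 17-21 band.
Grid: Level 17-21 × Category 1 = 164-204 weeks.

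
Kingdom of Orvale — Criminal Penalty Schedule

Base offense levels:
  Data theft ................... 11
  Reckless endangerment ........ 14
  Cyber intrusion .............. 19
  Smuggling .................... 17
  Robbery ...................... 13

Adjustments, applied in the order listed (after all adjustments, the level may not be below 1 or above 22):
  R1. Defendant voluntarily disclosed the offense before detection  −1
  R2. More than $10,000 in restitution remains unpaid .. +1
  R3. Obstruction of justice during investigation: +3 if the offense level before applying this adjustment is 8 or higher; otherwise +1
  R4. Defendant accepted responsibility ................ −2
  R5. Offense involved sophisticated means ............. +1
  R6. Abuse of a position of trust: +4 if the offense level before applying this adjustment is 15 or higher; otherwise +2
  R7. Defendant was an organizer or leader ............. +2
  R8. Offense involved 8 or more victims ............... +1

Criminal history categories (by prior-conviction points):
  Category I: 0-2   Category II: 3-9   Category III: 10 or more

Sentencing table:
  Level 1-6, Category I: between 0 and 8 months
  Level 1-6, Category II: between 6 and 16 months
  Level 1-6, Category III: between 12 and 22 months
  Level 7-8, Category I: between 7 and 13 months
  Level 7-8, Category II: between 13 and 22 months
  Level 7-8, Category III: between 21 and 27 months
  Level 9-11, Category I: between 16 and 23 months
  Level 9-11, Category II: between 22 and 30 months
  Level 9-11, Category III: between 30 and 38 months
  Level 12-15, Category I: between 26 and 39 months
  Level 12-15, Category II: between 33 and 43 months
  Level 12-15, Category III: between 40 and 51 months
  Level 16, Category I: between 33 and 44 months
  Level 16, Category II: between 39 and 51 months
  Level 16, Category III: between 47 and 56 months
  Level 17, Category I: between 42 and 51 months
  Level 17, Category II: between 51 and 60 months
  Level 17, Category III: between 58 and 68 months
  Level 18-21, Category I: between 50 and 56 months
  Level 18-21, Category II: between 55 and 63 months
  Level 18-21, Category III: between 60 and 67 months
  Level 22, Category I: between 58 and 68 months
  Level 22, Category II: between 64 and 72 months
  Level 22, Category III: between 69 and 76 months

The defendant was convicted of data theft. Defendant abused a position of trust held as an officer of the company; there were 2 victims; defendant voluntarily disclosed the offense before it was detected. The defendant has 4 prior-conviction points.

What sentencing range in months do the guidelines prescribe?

Base offense level for data theft: 11.
R1 applies: 11 − 1 = 10.
R3 does not apply.
R4 does not apply.
R5 does not apply.
R6 applies (level before this adjustment is 10 < 15, so +2): 10 + 2 = 12.
R8 does not apply.
Final offense level: 12.
Criminal history: 4 prior points → Category II (3-9).
Level 12 falls in the 12-15 band.
Grid: Level 12-15 × Category II = 33-43 months.

33-43 months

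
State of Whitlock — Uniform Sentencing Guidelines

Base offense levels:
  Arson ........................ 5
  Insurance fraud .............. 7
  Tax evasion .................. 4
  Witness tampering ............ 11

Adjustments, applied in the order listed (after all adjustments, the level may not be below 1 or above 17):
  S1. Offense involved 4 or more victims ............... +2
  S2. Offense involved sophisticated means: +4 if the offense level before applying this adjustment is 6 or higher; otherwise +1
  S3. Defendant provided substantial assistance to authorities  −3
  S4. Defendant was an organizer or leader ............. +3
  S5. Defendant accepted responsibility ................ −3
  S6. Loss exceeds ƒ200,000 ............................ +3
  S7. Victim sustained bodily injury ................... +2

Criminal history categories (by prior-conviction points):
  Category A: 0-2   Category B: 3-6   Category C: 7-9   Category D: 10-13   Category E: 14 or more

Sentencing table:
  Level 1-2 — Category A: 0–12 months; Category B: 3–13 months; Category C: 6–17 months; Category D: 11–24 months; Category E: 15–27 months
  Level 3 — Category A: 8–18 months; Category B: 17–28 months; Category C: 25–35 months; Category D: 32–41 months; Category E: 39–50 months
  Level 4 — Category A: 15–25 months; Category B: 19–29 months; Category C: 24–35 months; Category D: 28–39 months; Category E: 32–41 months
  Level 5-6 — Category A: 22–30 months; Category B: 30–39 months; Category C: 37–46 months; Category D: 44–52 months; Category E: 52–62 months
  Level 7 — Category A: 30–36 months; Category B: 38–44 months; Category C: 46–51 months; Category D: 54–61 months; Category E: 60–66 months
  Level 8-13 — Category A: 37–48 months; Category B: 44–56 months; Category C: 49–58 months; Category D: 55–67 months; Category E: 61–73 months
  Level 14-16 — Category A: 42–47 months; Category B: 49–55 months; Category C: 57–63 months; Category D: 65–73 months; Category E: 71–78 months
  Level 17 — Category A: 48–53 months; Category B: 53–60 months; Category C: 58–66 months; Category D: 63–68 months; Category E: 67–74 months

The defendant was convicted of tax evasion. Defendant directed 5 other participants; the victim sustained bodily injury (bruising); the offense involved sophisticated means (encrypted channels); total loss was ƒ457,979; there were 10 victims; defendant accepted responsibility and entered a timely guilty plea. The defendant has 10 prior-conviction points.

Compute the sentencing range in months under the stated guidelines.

Base offense level for tax evasion: 4.
S1 applies: 4 + 2 = 6.
S2 applies (level before this adjustment is 6 ≥ 6, so +4): 6 + 4 = 10.
S4 applies: 10 + 3 = 13.
S5 applies: 13 − 3 = 10.
S6 applies: 10 + 3 = 13.
S7 applies: 13 + 2 = 15.
Final offense level: 15.
Criminal history: 10 prior points → Category D (10-13).
Level 15 falls in the 14-16 band.
Grid: Level 14-16 × Category D = 65-73 months.

65-73 months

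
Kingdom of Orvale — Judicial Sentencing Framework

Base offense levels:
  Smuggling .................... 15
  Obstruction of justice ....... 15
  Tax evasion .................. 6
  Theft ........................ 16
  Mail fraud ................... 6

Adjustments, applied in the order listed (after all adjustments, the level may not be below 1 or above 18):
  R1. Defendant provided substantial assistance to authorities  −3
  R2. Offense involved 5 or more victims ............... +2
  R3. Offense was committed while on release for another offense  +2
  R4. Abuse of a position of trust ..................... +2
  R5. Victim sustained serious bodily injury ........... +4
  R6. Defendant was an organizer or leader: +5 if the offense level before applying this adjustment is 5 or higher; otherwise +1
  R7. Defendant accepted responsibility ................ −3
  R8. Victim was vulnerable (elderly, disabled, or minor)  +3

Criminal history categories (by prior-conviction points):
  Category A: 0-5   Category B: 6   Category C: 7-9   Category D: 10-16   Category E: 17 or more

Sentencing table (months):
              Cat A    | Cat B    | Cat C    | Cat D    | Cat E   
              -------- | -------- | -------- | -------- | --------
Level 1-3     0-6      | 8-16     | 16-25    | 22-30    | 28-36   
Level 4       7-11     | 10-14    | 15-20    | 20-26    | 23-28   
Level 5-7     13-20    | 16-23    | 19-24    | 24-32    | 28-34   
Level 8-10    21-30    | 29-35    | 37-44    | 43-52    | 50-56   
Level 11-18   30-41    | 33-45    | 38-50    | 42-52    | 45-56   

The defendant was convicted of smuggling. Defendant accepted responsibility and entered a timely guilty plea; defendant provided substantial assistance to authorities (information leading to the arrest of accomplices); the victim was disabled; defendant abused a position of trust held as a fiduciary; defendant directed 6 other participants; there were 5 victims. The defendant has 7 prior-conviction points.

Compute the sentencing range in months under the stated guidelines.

38-50 months

Base offense level for smuggling: 15.
R1 applies: 15 − 3 = 12.
R2 applies: 12 + 2 = 14.
R3 does not apply.
R4 applies: 14 + 2 = 16.
R5 does not apply.
R6 applies (level before this adjustment is 16 ≥ 5, so +5): 16 + 5 = 21.
R7 applies: 21 − 3 = 18.
R8 applies: 18 + 3 = 21.
Level 21 exceeds the maximum of 18; capped at 18.
Final offense level: 18.
Criminal history: 7 prior points → Category C (7-9).
Level 18 falls in the 11-18 band.
Grid: Level 11-18 × Category C = 38-50 months.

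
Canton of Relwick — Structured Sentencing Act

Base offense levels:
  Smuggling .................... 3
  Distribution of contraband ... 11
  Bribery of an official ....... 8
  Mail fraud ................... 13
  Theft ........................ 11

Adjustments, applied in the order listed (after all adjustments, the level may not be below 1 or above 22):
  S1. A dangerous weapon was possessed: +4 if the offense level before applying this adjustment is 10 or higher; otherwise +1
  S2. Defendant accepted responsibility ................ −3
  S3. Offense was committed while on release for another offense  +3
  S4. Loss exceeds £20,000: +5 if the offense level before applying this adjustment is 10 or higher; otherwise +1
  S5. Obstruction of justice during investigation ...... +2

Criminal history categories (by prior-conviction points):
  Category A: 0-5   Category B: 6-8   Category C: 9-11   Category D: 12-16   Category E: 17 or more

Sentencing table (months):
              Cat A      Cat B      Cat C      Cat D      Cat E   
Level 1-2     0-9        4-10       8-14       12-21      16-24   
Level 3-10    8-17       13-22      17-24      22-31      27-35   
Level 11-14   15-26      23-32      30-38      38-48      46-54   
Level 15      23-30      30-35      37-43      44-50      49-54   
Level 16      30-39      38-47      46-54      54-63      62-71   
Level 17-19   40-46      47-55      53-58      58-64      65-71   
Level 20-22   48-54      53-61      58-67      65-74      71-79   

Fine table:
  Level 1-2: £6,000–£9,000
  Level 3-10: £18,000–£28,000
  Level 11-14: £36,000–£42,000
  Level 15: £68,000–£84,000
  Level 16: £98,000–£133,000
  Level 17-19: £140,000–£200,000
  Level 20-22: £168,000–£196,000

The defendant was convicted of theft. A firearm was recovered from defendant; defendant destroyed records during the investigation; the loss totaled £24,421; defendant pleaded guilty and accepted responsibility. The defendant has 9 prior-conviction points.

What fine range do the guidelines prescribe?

£140,000–£200,000

Base offense level for theft: 11.
S1 applies (level before this adjustment is 11 ≥ 10, so +4): 11 + 4 = 15.
S2 applies: 15 − 3 = 12.
S3 does not apply.
S4 applies (level before this adjustment is 12 ≥ 10, so +5): 12 + 5 = 17.
S5 applies: 17 + 2 = 19.
Final offense level: 19.
Level 19 falls in the 17-19 band.
Fine table: Level 17-19 → £140,000–£200,000.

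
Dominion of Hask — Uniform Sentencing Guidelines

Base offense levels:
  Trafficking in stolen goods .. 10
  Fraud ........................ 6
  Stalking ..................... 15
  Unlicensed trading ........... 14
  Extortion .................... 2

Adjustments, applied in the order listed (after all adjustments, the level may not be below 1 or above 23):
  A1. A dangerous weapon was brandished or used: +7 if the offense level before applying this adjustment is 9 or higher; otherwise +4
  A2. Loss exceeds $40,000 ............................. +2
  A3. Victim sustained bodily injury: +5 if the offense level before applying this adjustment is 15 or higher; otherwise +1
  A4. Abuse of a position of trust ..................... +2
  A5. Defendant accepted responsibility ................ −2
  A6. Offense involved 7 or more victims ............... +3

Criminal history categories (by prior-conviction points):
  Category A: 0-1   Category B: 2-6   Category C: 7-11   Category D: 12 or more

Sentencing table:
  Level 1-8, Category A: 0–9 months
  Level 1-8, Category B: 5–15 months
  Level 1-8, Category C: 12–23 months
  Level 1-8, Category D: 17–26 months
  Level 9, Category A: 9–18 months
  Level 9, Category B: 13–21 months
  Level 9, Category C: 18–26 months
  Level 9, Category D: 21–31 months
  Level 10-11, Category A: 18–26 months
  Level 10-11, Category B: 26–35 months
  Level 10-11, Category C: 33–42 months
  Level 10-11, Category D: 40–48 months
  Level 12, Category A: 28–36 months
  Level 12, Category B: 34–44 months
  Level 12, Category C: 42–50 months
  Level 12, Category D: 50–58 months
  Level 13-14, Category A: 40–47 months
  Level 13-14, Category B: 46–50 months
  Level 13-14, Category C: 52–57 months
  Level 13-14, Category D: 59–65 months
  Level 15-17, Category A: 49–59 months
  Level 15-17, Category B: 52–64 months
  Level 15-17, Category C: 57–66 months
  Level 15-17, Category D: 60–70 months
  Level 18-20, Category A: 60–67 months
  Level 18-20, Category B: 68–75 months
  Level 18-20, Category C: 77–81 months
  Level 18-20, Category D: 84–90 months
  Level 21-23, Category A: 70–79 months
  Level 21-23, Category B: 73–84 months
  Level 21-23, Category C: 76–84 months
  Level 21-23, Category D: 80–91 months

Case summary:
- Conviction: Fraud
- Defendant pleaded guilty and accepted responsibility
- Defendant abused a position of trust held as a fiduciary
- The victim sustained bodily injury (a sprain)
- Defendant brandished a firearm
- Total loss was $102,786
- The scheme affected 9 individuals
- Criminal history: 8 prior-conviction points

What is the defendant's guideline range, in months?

Base offense level for fraud: 6.
A1 applies (level before this adjustment is 6 < 9, so +4): 6 + 4 = 10.
A2 applies: 10 + 2 = 12.
A3 applies (level before this adjustment is 12 < 15, so +1): 12 + 1 = 13.
A4 applies: 13 + 2 = 15.
A5 applies: 15 − 2 = 13.
A6 applies: 13 + 3 = 16.
Final offense level: 16.
Criminal history: 8 prior points → Category C (7-11).
Level 16 falls in the 15-17 band.
Grid: Level 15-17 × Category C = 57-66 months.

57-66 months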